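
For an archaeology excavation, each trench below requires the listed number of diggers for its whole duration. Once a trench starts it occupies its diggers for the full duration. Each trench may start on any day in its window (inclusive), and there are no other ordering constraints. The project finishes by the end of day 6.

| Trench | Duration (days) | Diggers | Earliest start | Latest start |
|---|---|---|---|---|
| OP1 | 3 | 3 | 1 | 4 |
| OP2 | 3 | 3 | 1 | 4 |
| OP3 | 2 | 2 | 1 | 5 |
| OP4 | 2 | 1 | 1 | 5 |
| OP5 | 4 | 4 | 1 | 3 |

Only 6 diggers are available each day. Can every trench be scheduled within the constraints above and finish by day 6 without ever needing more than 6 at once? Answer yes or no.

Total digger-days = 40; over 6 days the average is 40/6 > 6, so some day must exceed 6.

no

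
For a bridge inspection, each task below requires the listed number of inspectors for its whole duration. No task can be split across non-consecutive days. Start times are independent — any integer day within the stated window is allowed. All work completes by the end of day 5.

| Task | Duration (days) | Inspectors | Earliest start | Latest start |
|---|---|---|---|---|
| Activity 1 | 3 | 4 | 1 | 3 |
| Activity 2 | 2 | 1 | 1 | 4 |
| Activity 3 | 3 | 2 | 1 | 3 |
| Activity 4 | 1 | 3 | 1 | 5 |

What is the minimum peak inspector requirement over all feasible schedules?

6

Early-start (Activity 1@1, Activity 2@1, Activity 3@1, Activity 4@1) gives peak 10: d1:10  d2:7  d3:6  d4:0  d5:0.
Shift Activity 3→3, Activity 4→4.
Schedule Activity 1@1, Activity 2@1, Activity 3@3, Activity 4@4: d1:5  d2:5  d3:6  d4:5  d5:2 — peak 6.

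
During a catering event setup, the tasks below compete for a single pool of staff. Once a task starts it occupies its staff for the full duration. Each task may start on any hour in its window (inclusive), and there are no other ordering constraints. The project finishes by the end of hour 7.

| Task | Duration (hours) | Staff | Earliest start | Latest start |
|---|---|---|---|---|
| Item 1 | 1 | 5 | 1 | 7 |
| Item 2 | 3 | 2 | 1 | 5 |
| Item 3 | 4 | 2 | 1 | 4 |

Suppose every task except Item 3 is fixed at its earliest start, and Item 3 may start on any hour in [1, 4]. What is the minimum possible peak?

7

Item 3@1: h1:9  h2:4  h3:4  h4:2  h5:0  h6:0  h7:0 → peak 9
Item 3@2: h1:7  h2:4  h3:4  h4:2  h5:2  h6:0  h7:0 → peak 7
Item 3@3: h1:7  h2:2  h3:4  h4:2  h5:2  h6:2  h7:0 → peak 7
Item 3@4: h1:7  h2:2  h3:2  h4:2  h5:2  h6:2  h7:2 → peak 7
Best is Item 3@2, peak 7.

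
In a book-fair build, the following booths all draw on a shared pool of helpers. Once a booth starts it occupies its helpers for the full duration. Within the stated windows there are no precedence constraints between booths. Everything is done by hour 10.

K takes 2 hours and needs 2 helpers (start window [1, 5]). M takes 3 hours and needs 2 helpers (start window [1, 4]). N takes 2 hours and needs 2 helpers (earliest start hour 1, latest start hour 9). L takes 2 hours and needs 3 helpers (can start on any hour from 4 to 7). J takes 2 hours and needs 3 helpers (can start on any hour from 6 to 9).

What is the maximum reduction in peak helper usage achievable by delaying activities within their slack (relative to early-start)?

2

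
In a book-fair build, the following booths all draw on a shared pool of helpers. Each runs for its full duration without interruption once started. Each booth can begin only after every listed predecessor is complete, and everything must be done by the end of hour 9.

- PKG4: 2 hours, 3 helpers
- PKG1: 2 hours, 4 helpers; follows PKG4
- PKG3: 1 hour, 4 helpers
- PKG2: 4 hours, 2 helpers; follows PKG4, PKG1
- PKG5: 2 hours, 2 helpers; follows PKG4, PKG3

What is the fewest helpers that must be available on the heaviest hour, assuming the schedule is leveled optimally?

4

Early-start (PKG4@1, PKG1@3, PKG3@1, PKG2@5, PKG5@3) gives peak 7: h1:7  h2:3  h3:6  h4:6  h5:2  h6:2  h7:2  h8:2  h9:0.
Shift PKG3→5, PKG2→6, PKG5→6.
Schedule PKG4@1, PKG1@3, PKG3@5, PKG2@6, PKG5@6: h1:3  h2:3  h3:4  h4:4  h5:4  h6:4  h7:4  h8:2  h9:2 — peak 4.
Total helper-hours = 30 over 9 hours ⇒ peak ≥ ⌈30/9⌉ = 4, so 4 is optimal.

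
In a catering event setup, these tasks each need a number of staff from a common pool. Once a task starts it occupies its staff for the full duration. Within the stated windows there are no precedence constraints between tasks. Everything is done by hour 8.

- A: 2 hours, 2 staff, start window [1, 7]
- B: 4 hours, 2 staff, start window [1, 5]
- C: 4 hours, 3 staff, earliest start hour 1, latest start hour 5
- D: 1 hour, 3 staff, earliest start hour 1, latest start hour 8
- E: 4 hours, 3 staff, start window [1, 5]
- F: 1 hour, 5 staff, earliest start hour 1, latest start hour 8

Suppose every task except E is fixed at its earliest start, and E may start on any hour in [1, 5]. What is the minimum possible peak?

15

E@1: h1:18  h2:10  h3:8  h4:8  h5:0  h6:0  h7:0  h8:0 → peak 18
E@2: h1:15  h2:10  h3:8  h4:8  h5:3  h6:0  h7:0  h8:0 → peak 15
E@3: h1:15  h2:7  h3:8  h4:8  h5:3  h6:3  h7:0  h8:0 → peak 15
E@4: h1:15  h2:7  h3:5  h4:8  h5:3  h6:3  h7:3  h8:0 → peak 15
E@5: h1:15  h2:7  h3:5  h4:5  h5:3  h6:3  h7:3  h8:3 → peak 15
Best is E@2, peak 15.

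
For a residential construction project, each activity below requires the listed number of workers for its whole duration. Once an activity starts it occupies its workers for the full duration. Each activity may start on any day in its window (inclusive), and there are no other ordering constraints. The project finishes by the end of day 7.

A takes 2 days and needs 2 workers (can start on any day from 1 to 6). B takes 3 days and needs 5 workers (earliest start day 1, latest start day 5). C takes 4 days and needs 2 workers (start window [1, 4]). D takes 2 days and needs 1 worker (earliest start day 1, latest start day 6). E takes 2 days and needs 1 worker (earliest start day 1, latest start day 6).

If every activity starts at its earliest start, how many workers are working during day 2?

11

At early start, day 2 has: A, B, C, D, E.
Demand: 2 + 5 + 2 + 1 + 1 = 11.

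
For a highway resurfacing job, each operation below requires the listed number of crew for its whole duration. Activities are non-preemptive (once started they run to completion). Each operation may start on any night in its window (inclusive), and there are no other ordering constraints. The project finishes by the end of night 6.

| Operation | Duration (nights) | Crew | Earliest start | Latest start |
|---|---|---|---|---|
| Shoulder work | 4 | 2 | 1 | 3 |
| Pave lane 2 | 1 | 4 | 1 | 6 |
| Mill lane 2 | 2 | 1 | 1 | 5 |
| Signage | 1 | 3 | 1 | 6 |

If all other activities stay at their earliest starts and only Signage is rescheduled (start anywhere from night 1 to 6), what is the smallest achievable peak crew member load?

7

Signage@1: n1:10  n2:3  n3:2  n4:2  n5:0  n6:0 → peak 10
Signage@2: n1:7  n2:6  n3:2  n4:2  n5:0  n6:0 → peak 7
Signage@3: n1:7  n2:3  n3:5  n4:2  n5:0  n6:0 → peak 7
Signage@4: n1:7  n2:3  n3:2  n4:5  n5:0  n6:0 → peak 7
Signage@5: n1:7  n2:3  n3:2  n4:2  n5:3  n6:0 → peak 7
Signage@6: n1:7  n2:3  n3:2  n4:2  n5:0  n6:3 → peak 7
Best is Signage@2, peak 7.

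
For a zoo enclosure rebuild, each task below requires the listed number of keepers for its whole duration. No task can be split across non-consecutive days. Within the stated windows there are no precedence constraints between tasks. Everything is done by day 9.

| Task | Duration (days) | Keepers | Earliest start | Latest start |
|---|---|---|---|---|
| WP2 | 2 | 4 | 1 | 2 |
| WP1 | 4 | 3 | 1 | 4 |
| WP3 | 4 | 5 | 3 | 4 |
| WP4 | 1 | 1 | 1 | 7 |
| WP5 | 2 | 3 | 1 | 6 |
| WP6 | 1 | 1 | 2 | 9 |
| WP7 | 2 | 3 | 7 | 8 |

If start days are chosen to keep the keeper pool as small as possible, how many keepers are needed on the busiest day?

Early-start (WP2@1, WP1@1, WP3@3, WP4@1, WP5@1, WP6@2, WP7@7) gives peak 11: d1:11  d2:11  d3:8  d4:8  d5:5  d6:5  d7:3  d8:3  d9:0.
Shift WP5→5.
Schedule WP2@1, WP1@1, WP3@3, WP4@1, WP5@5, WP6@2, WP7@7: d1:8  d2:8  d3:8  d4:8  d5:8  d6:8  d7:3  d8:3  d9:0 — peak 8.

8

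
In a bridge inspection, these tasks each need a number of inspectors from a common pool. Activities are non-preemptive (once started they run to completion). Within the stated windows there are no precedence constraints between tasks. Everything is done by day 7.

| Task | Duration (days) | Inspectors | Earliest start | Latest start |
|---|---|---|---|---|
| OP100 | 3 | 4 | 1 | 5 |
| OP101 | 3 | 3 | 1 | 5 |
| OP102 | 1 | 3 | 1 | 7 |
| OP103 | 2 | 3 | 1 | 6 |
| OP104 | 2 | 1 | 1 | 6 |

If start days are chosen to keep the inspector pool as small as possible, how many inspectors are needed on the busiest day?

6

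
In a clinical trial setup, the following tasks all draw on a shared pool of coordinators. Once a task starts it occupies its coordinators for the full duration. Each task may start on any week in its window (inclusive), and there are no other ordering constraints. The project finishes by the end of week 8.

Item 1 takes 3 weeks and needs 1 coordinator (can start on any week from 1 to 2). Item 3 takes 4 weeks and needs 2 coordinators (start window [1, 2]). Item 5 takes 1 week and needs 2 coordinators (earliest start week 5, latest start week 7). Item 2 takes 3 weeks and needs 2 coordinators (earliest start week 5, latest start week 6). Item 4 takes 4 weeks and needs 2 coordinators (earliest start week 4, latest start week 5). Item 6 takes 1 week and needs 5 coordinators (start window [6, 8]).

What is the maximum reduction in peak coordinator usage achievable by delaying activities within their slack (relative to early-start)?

3

Early-start peak: w1:3  w2:3  w3:3  w4:4  w5:6  w6:9  w7:4  w8:0 ⇒ 9.
Leveled (Item 1@1, Item 3@1, Item 5@5, Item 2@5, Item 4@4, Item 6@8): w1:3  w2:3  w3:3  w4:4  w5:6  w6:4  w7:4  w8:5 ⇒ 6.
Reduction 9 − 6 = 3.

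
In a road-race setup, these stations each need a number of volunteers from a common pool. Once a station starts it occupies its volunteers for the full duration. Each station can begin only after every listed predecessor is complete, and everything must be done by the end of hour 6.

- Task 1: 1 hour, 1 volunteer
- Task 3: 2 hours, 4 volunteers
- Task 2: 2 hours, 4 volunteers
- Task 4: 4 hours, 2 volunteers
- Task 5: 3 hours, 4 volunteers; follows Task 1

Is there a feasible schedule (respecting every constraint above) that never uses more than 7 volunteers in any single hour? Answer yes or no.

no

The minimum achievable peak is 8; 7 < 8, so no feasible schedule stays within the cap.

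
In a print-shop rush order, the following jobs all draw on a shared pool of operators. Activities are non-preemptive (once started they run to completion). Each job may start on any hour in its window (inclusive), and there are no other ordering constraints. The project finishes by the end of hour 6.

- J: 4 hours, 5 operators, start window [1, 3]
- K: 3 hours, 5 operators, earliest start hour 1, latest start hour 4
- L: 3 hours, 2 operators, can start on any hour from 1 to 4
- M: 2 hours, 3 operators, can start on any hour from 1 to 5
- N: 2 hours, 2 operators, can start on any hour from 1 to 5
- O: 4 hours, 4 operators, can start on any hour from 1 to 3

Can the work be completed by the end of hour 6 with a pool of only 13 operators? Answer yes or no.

The minimum achievable peak is 14; 13 < 14, so no feasible schedule stays within the cap.

no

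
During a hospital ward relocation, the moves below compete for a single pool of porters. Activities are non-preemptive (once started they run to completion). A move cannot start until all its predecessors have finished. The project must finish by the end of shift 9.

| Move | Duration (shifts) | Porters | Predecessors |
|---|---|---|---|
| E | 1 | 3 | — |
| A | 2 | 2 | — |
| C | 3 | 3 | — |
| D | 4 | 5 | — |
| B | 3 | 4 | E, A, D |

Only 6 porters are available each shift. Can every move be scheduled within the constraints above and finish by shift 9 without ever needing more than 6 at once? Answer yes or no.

The minimum achievable peak is 7; 6 < 7, so no feasible schedule stays within the cap.

no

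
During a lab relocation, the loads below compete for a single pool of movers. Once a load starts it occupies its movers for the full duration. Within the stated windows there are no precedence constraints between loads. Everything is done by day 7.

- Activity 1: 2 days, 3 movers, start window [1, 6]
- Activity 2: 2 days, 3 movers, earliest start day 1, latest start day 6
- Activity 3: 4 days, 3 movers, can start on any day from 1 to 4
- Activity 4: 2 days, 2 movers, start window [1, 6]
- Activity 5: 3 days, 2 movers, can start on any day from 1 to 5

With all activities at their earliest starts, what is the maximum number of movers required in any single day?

13

Early-start schedule: Activity 1@1, Activity 2@1, Activity 3@1, Activity 4@1, Activity 5@1.
Load per day: day 1: 13, day 2: 13, day 3: 5, day 4: 3, day 5: 0, day 6: 0, day 7: 0.
Peak is 13.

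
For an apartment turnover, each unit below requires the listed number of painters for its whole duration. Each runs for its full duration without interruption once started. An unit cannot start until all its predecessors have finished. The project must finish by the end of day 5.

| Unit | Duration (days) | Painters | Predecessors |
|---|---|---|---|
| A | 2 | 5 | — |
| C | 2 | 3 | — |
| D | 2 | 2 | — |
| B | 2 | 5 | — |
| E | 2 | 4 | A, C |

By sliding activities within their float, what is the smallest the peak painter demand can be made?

10

Early-start (A@1, C@1, D@1, B@1, E@3) gives peak 15: d1:15  d2:15  d3:4  d4:4  d5:0.
Shift B→3.
Schedule A@1, C@1, D@1, B@3, E@3: d1:10  d2:10  d3:9  d4:9  d5:0 — peak 10.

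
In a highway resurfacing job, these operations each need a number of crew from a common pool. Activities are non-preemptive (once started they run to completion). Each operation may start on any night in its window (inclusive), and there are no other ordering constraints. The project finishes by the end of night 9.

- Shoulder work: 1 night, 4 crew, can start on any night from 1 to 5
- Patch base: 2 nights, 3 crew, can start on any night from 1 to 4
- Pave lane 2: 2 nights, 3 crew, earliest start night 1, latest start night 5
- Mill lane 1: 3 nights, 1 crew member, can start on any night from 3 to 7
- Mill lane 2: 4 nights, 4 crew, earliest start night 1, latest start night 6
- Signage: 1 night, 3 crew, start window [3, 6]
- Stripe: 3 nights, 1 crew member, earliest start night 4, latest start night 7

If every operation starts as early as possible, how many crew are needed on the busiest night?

14

Early-start schedule: Shoulder work@1, Patch base@1, Pave lane 2@1, Mill lane 1@3, Mill lane 2@1, Signage@3, Stripe@4.
Load per night: night 1: 14, night 2: 10, night 3: 8, night 4: 6, night 5: 2, night 6: 1, night 7: 0, night 8: 0, night 9: 0.
Peak is 14.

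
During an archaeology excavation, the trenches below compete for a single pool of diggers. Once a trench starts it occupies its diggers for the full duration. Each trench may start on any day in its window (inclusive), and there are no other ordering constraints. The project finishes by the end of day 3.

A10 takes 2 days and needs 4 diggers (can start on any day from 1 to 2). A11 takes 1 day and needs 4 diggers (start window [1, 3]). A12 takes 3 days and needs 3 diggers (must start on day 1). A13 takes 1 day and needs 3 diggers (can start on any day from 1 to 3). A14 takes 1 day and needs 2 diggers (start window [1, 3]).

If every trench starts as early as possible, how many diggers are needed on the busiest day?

16

Early-start schedule: A10@1, A11@1, A12@1, A13@1, A14@1.
Load per day: day 1: 16, day 2: 7, day 3: 3.
Peak is 16.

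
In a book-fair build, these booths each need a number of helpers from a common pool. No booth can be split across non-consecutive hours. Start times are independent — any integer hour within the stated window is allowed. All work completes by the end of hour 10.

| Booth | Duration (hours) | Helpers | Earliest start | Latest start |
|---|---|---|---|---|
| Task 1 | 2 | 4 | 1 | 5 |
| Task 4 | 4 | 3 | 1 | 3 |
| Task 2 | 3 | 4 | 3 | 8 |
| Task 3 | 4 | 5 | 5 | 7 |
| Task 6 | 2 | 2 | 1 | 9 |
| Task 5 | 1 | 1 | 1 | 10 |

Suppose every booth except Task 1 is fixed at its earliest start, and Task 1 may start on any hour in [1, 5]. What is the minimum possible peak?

10

Task 1@1: h1:10  h2:9  h3:7  h4:7  h5:9  h6:5  h7:5  h8:5  h9:0  h10:0 → peak 10
Task 1@2: h1:6  h2:9  h3:11  h4:7  h5:9  h6:5  h7:5  h8:5  h9:0  h10:0 → peak 11
Task 1@3: h1:6  h2:5  h3:11  h4:11  h5:9  h6:5  h7:5  h8:5  h9:0  h10:0 → peak 11
Task 1@4: h1:6  h2:5  h3:7  h4:11  h5:13  h6:5  h7:5  h8:5  h9:0  h10:0 → peak 13
Task 1@5: h1:6  h2:5  h3:7  h4:7  h5:13  h6:9  h7:5  h8:5  h9:0  h10:0 → peak 13
Best is Task 1@1, peak 10.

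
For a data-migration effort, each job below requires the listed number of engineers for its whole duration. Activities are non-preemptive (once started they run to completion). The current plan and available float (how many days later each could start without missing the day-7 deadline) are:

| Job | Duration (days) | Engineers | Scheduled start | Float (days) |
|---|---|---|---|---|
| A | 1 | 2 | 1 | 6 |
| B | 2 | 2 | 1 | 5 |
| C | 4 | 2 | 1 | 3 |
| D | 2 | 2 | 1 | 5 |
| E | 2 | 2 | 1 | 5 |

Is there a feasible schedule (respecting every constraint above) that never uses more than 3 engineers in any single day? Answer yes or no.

Total engineer-days = 22; over 7 days the average is 22/7 > 3, so some day must exceed 3.

no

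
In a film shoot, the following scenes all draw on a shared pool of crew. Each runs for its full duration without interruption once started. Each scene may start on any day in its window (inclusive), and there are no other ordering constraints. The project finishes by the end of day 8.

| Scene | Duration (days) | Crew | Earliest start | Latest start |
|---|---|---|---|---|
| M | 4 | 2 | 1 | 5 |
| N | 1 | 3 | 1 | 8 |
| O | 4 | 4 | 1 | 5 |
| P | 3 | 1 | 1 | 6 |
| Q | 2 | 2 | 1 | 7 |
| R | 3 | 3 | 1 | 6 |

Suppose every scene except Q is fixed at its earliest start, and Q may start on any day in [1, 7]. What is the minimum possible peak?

Q@1: d1:15  d2:12  d3:10  d4:6  d5:0  d6:0  d7:0  d8:0 → peak 15
Q@2: d1:13  d2:12  d3:12  d4:6  d5:0  d6:0  d7:0  d8:0 → peak 13
Q@3: d1:13  d2:10  d3:12  d4:8  d5:0  d6:0  d7:0  d8:0 → peak 13
Q@4: d1:13  d2:10  d3:10  d4:8  d5:2  d6:0  d7:0  d8:0 → peak 13
Q@5: d1:13  d2:10  d3:10  d4:6  d5:2  d6:2  d7:0  d8:0 → peak 13
Q@6: d1:13  d2:10  d3:10  d4:6  d5:0  d6:2  d7:2  d8:0 → peak 13
Q@7: d1:13  d2:10  d3:10  d4:6  d5:0  d6:0  d7:2  d8:2 → peak 13
Best is Q@2, peak 13.

13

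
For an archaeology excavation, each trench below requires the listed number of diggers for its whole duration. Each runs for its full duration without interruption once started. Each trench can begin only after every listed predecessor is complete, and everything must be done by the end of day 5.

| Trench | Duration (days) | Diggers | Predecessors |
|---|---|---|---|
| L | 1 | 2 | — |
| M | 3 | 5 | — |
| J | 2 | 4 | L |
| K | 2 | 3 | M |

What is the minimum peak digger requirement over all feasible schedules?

7

Early-start (L@1, M@1, J@2, K@4) gives peak 9: d1:7  d2:9  d3:9  d4:3  d5:3.
Shift J→4.
Schedule L@1, M@1, J@4, K@4: d1:7  d2:5  d3:5  d4:7  d5:7 — peak 7.
Total digger-days = 31 over 5 days ⇒ peak ≥ ⌈31/5⌉ = 7, so 7 is optimal.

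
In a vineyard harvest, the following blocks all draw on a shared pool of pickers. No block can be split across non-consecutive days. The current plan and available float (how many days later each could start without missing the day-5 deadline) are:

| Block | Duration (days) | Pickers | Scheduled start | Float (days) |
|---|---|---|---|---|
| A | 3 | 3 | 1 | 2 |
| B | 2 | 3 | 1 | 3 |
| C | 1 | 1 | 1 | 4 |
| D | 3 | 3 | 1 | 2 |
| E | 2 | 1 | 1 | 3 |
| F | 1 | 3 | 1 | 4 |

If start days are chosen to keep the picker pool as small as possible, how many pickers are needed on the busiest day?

7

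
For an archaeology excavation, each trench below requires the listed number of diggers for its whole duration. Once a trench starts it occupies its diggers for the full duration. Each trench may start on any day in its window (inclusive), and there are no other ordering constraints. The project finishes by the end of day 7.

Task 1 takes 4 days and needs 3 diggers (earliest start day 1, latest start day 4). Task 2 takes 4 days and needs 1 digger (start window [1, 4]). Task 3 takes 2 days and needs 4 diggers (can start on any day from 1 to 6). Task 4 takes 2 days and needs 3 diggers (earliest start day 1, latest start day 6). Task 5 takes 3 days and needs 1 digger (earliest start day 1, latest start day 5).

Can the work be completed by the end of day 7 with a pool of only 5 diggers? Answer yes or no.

no

The minimum achievable peak is 6; 5 < 6, so no feasible schedule stays within the cap.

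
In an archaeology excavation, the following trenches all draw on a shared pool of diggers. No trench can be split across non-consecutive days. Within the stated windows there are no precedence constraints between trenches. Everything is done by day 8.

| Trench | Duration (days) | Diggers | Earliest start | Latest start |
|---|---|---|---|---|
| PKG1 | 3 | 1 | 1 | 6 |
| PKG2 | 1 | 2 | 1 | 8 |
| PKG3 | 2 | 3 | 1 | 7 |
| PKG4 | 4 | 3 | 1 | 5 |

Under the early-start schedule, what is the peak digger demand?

Early-start schedule: PKG1@1, PKG2@1, PKG3@1, PKG4@1.
Load per day: day 1: 9, day 2: 7, day 3: 4, day 4: 3, day 5: 0, day 6: 0, day 7: 0, day 8: 0.
Peak is 9.

9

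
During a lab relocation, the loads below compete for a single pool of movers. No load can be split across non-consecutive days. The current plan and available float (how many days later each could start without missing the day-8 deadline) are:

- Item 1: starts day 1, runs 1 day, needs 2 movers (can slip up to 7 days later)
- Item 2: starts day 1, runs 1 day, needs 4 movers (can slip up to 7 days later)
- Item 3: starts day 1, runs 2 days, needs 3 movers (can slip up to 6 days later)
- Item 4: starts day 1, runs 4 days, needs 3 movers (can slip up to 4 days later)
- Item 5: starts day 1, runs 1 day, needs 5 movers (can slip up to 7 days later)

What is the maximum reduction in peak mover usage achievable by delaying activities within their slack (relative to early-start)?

Early-start peak: d1:17  d2:6  d3:3  d4:3  d5:0  d6:0  d7:0  d8:0 ⇒ 17.
Leveled (Item 1@1, Item 2@3, Item 3@1, Item 4@4, Item 5@8): d1:5  d2:3  d3:4  d4:3  d5:3  d6:3  d7:3  d8:5 ⇒ 5.
Reduction 17 − 5 = 12.

12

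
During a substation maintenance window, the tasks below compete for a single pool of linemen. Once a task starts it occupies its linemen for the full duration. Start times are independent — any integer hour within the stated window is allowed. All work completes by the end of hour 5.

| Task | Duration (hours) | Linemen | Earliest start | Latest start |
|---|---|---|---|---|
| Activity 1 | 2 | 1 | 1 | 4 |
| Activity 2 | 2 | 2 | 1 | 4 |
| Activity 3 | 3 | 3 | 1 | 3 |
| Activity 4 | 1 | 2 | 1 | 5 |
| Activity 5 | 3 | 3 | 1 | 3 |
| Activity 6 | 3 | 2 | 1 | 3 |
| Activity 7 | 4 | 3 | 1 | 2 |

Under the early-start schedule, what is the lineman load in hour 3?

11

At early start, hour 3 has: Activity 3, Activity 5, Activity 6, Activity 7.
Demand: 3 + 3 + 2 + 3 = 11.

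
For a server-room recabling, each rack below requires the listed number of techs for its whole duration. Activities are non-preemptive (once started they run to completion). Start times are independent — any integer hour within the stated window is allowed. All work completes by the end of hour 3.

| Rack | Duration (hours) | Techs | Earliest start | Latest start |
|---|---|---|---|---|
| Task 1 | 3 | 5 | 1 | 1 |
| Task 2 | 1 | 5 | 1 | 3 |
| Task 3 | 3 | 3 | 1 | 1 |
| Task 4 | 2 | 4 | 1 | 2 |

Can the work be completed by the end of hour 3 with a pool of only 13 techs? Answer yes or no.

Schedule Task 1@1, Task 2@1, Task 3@1, Task 4@2: h1:13  h2:12  h3:12 — peak 13 ≤ 13.

yes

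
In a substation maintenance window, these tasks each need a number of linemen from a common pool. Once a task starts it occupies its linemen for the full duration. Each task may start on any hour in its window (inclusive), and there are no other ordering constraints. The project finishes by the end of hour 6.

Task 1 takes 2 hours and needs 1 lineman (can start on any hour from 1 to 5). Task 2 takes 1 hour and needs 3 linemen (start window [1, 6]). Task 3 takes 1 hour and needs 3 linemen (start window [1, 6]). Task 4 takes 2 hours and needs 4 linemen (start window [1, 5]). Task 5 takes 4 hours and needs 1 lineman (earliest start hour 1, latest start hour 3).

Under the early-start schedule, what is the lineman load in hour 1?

12

At early start, hour 1 has: Task 1, Task 2, Task 3, Task 4, Task 5.
Demand: 1 + 3 + 3 + 4 + 1 = 12.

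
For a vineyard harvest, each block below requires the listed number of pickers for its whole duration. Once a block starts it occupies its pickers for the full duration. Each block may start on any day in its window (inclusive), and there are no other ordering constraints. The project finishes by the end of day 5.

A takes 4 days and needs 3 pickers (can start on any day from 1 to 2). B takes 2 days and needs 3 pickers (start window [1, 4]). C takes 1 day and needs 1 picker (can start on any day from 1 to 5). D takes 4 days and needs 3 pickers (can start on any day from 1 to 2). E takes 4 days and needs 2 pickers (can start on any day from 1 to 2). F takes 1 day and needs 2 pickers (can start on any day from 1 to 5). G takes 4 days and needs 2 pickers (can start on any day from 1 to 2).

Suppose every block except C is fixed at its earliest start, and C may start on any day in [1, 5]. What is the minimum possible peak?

15

C@1: d1:16  d2:13  d3:10  d4:10  d5:0 → peak 16
C@2: d1:15  d2:14  d3:10  d4:10  d5:0 → peak 15
C@3: d1:15  d2:13  d3:11  d4:10  d5:0 → peak 15
C@4: d1:15  d2:13  d3:10  d4:11  d5:0 → peak 15
C@5: d1:15  d2:13  d3:10  d4:10  d5:1 → peak 15
Best is C@2, peak 15.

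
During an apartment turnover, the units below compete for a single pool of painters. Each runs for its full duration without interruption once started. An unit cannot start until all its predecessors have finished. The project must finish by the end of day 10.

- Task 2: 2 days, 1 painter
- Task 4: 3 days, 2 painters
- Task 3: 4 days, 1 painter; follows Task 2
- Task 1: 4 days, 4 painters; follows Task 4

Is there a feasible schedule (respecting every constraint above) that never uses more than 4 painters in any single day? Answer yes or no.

yes

Schedule Task 2@1, Task 4@1, Task 3@3, Task 1@7: d1:3  d2:3  d3:3  d4:1  d5:1  d6:1  d7:4  d8:4  d9:4  d10:4 — peak 4 ≤ 4.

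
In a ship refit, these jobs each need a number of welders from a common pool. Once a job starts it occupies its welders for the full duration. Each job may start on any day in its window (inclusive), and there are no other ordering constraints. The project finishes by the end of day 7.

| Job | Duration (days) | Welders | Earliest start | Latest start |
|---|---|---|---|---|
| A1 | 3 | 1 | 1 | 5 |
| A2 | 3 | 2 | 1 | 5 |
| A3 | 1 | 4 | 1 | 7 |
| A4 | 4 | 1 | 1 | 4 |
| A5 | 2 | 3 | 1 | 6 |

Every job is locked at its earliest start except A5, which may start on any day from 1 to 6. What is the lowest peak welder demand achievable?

A5@1: d1:11  d2:7  d3:4  d4:1  d5:0  d6:0  d7:0 → peak 11
A5@2: d1:8  d2:7  d3:7  d4:1  d5:0  d6:0  d7:0 → peak 8
A5@3: d1:8  d2:4  d3:7  d4:4  d5:0  d6:0  d7:0 → peak 8
A5@4: d1:8  d2:4  d3:4  d4:4  d5:3  d6:0  d7:0 → peak 8
A5@5: d1:8  d2:4  d3:4  d4:1  d5:3  d6:3  d7:0 → peak 8
A5@6: d1:8  d2:4  d3:4  d4:1  d5:0  d6:3  d7:3 → peak 8
Best is A5@2, peak 8.

8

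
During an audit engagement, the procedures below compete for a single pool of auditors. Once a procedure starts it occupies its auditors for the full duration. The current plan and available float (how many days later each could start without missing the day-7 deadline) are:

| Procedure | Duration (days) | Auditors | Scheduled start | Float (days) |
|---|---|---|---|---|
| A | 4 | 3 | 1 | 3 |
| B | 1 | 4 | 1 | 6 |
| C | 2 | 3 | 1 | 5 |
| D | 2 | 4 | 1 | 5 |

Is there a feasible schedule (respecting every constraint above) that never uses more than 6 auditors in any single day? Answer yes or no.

Schedule A@1, B@5, C@1, D@6: d1:6  d2:6  d3:3  d4:3  d5:4  d6:4  d7:4 — peak 6 ≤ 6.

yes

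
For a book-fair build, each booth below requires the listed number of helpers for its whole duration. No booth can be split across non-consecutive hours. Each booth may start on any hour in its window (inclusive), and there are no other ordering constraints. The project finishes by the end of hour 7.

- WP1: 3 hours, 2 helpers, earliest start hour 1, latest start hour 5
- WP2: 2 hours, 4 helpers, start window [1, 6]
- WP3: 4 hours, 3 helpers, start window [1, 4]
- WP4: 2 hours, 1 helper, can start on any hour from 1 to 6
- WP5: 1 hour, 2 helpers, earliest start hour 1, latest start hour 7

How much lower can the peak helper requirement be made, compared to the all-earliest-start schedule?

7

Early-start peak: h1:12  h2:10  h3:5  h4:3  h5:0  h6:0  h7:0 ⇒ 12.
Leveled (WP1@1, WP2@5, WP3@1, WP4@4, WP5@7): h1:5  h2:5  h3:5  h4:4  h5:5  h6:4  h7:2 ⇒ 5.
Reduction 12 − 5 = 7.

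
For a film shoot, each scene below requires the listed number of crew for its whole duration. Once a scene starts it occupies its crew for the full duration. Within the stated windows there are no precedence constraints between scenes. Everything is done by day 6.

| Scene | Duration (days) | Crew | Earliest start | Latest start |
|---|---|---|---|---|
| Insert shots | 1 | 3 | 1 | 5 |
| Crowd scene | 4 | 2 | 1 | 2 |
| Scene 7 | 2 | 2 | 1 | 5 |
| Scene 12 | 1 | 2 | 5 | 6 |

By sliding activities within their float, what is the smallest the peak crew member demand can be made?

4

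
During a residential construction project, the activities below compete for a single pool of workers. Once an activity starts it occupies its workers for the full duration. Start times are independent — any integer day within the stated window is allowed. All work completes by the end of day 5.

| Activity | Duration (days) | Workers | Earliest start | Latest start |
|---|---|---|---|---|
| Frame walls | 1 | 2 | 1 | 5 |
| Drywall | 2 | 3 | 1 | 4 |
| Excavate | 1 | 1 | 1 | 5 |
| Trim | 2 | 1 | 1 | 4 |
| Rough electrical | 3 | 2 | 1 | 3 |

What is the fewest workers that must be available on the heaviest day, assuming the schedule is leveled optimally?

Early-start (Frame walls@1, Drywall@1, Excavate@1, Trim@1, Rough electrical@1) gives peak 9: d1:9  d2:6  d3:2  d4:0  d5:0.
Shift Drywall→4, Excavate→2, Trim→2.
Schedule Frame walls@1, Drywall@4, Excavate@2, Trim@2, Rough electrical@1: d1:4  d2:4  d3:3  d4:3  d5:3 — peak 4.
Total worker-days = 17 over 5 days ⇒ peak ≥ ⌈17/5⌉ = 4, so 4 is optimal.

4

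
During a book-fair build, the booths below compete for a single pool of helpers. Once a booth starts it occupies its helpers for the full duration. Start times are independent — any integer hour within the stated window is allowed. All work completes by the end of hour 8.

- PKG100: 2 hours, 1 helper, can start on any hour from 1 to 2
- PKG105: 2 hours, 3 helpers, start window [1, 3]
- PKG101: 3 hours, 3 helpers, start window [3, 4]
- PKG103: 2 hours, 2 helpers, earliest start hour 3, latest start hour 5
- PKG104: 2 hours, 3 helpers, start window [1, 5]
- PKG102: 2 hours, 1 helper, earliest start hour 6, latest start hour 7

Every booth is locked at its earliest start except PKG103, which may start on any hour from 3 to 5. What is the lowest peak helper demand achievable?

PKG103@3: h1:7  h2:7  h3:5  h4:5  h5:3  h6:1  h7:1  h8:0 → peak 7
PKG103@4: h1:7  h2:7  h3:3  h4:5  h5:5  h6:1  h7:1  h8:0 → peak 7
PKG103@5: h1:7  h2:7  h3:3  h4:3  h5:5  h6:3  h7:1  h8:0 → peak 7
Best is PKG103@3, peak 7.

7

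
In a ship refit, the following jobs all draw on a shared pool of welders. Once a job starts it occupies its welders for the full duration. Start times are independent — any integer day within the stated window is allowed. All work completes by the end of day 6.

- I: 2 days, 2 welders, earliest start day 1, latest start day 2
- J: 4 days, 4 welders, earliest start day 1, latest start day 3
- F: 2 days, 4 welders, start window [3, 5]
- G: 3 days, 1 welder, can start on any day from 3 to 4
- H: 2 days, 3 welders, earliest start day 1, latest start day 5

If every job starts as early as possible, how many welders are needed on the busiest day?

9

Early-start schedule: I@1, J@1, F@3, G@3, H@1.
Load per day: day 1: 9, day 2: 9, day 3: 9, day 4: 9, day 5: 1, day 6: 0.
Peak is 9.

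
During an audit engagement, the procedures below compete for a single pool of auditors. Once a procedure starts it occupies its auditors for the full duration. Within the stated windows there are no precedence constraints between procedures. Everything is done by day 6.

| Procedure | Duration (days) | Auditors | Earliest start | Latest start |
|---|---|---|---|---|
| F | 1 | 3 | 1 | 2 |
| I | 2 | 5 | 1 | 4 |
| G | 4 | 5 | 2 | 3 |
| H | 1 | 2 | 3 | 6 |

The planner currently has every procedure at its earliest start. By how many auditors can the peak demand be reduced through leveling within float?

Early-start peak: d1:8  d2:10  d3:7  d4:5  d5:5  d6:0 ⇒ 10.
Leveled (F@1, I@1, G@3, H@3): d1:8  d2:5  d3:7  d4:5  d5:5  d6:5 ⇒ 8.
Reduction 10 − 8 = 2.

2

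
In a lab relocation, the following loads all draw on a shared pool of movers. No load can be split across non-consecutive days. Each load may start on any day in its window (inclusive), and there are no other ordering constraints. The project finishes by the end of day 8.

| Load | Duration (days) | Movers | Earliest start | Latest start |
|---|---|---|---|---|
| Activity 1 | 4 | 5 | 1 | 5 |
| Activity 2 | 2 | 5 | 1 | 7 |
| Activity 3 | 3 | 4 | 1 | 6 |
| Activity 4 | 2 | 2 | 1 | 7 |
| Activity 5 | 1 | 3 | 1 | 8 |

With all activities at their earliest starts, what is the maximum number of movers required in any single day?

19

Early-start schedule: Activity 1@1, Activity 2@1, Activity 3@1, Activity 4@1, Activity 5@1.
Load per day: day 1: 19, day 2: 16, day 3: 9, day 4: 5, day 5: 0, day 6: 0, day 7: 0, day 8: 0.
Peak is 19.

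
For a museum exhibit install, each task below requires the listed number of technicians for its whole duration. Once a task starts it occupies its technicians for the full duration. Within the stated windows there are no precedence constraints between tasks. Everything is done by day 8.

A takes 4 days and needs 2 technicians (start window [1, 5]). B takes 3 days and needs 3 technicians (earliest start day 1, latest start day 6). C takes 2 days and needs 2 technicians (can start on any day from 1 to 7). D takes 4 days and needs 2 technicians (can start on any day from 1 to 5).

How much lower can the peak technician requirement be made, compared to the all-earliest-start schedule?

4

Early-start peak: d1:9  d2:9  d3:7  d4:4  d5:0  d6:0  d7:0  d8:0 ⇒ 9.
Leveled (A@1, B@1, C@4, D@5): d1:5  d2:5  d3:5  d4:4  d5:4  d6:2  d7:2  d8:2 ⇒ 5.
Reduction 9 − 5 = 4.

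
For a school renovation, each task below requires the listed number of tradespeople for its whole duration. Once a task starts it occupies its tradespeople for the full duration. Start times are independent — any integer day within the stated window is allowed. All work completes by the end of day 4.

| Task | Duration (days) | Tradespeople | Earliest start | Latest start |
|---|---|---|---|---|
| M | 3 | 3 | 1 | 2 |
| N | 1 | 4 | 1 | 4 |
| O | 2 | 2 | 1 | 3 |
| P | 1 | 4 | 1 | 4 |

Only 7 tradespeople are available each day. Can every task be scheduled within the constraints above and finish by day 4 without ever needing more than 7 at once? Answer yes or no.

yes

Schedule M@1, N@1, O@2, P@4: d1:7  d2:5  d3:5  d4:4 — peak 7 ≤ 7.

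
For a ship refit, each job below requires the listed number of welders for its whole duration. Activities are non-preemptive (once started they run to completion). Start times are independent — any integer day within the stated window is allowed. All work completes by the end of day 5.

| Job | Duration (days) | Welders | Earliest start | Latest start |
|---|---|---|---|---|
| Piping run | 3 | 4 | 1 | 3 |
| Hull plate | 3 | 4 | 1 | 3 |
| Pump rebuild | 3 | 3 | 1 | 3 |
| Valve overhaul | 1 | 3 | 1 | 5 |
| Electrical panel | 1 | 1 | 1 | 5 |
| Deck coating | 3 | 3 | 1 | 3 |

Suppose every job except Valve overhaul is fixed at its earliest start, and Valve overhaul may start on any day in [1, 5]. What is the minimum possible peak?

Valve overhaul@1: d1:18  d2:14  d3:14  d4:0  d5:0 → peak 18
Valve overhaul@2: d1:15  d2:17  d3:14  d4:0  d5:0 → peak 17
Valve overhaul@3: d1:15  d2:14  d3:17  d4:0  d5:0 → peak 17
Valve overhaul@4: d1:15  d2:14  d3:14  d4:3  d5:0 → peak 15
Valve overhaul@5: d1:15  d2:14  d3:14  d4:0  d5:3 → peak 15
Best is Valve overhaul@4, peak 15.

15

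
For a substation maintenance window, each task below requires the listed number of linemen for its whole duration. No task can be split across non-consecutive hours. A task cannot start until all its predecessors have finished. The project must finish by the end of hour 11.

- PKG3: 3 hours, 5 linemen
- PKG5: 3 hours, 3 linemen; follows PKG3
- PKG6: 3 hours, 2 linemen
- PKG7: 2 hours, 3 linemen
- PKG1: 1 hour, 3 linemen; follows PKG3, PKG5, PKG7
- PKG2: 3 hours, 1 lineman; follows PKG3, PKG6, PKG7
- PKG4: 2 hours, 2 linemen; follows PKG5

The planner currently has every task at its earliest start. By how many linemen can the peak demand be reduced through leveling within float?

Early-start peak: h1:10  h2:10  h3:7  h4:4  h5:4  h6:4  h7:5  h8:2  h9:0  h10:0  h11:0 ⇒ 10.
Leveled (PKG3@1, PKG5@4, PKG6@4, PKG7@7, PKG1@9, PKG2@9, PKG4@7): h1:5  h2:5  h3:5  h4:5  h5:5  h6:5  h7:5  h8:5  h9:4  h10:1  h11:1 ⇒ 5.
Reduction 10 − 5 = 5.

5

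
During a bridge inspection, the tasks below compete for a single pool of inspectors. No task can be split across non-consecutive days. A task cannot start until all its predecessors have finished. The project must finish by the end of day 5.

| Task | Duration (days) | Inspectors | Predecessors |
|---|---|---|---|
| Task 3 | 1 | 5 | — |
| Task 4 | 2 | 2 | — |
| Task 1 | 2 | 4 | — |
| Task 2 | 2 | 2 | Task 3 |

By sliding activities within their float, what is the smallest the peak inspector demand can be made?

Early-start (Task 3@1, Task 4@1, Task 1@1, Task 2@2) gives peak 11: d1:11  d2:8  d3:2  d4:0  d5:0.
Shift Task 4→2, Task 1→4.
Schedule Task 3@1, Task 4@2, Task 1@4, Task 2@2: d1:5  d2:4  d3:4  d4:4  d5:4 — peak 5.
Total inspector-days = 21 over 5 days ⇒ peak ≥ ⌈21/5⌉ = 5, so 5 is optimal.

5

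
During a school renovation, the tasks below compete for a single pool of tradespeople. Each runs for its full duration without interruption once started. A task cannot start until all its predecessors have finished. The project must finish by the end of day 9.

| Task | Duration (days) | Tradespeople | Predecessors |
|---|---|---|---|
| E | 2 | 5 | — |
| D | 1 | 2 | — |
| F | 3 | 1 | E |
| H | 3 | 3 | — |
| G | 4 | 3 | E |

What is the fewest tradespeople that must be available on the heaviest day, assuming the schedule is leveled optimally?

5

Early-start (E@1, D@1, F@3, H@1, G@3) gives peak 10: d1:10  d2:8  d3:7  d4:4  d5:4  d6:3  d7:0  d8:0  d9:0.
Shift D→3, F→4, H→3, G→6.
Schedule E@1, D@3, F@4, H@3, G@6: d1:5  d2:5  d3:5  d4:4  d5:4  d6:4  d7:3  d8:3  d9:3 — peak 5.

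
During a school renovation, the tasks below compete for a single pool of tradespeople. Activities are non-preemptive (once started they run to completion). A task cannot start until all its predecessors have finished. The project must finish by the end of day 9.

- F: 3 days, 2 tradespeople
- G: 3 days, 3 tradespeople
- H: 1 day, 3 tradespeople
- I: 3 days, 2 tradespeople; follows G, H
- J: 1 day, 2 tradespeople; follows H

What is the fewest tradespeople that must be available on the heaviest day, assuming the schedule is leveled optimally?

Early-start (F@1, G@1, H@1, I@4, J@2) gives peak 8: d1:8  d2:7  d3:5  d4:2  d5:2  d6:2  d7:0  d8:0  d9:0.
Shift F→5, H→4, I→5, J→8.
Schedule F@5, G@1, H@4, I@5, J@8: d1:3  d2:3  d3:3  d4:3  d5:4  d6:4  d7:4  d8:2  d9:0 — peak 4.

4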